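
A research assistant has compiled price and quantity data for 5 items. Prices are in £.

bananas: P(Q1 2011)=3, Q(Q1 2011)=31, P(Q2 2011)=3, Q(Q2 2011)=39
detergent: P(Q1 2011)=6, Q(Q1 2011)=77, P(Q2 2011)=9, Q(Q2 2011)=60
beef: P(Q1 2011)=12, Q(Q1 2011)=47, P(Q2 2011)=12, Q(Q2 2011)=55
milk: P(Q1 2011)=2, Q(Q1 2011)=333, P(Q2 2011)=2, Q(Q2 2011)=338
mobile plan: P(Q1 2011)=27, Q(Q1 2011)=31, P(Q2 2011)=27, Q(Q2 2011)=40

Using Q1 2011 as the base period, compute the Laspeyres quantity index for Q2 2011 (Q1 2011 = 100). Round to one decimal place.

Laspeyres quantity index uses base-period prices as weights.
ΣP(Q1 2011)·Q(Q2 2011) = 3×39 + 6×60 + 12×55 + 2×338 + 27×40 = 117 + 360 + 660 + 676 + 1080 = 2893
ΣP(Q1 2011)·Q(Q1 2011) = 3×31 + 6×77 + 12×47 + 2×333 + 27×31 = 93 + 462 + 564 + 666 + 837 = 2622
Index = 2893 / 2622 × 100 = 110.3356

110.3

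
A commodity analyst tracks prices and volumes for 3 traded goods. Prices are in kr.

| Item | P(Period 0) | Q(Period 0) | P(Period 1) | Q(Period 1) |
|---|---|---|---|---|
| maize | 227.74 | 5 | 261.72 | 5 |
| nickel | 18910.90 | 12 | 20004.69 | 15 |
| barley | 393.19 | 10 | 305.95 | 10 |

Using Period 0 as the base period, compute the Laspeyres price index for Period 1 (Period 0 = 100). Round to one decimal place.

105.4

Laspeyres price index uses base-period quantities as weights.
ΣP(Period 1)·Q(Period 0) = 261.72×5 + 20004.69×12 + 305.95×10 = 1308.6 + 240056.28 + 3059.5 = 244424.38
ΣP(Period 0)·Q(Period 0) = 227.74×5 + 18910.90×12 + 393.19×10 = 1138.7 + 226930.8 + 3931.9 = 232001.4
Index = 244424.38 / 232001.4 × 100 = 105.3547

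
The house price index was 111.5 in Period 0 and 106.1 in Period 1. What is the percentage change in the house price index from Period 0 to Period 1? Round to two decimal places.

-4.84%

Change = (106.1 − 111.5) / 111.5 × 100
       = -5.4 / 111.5 × 100 = -4.8430%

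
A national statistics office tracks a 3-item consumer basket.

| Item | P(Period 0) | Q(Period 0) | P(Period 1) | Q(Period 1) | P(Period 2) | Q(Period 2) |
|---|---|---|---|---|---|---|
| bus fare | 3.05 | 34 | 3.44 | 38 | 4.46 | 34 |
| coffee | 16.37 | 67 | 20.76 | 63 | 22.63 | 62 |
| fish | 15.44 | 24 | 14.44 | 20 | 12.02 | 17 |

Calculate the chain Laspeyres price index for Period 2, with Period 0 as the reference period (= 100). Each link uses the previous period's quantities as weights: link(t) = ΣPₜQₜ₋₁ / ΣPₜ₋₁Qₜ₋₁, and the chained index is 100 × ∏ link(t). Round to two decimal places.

Link Period 0→Period 1:
ΣP(Period 1)Q(Period 0) = 3.44×34 + 20.76×67 + 14.44×24 = 116.96 + 1390.92 + 346.56 = 1854.44
ΣP(Period 0)Q(Period 0) = 3.05×34 + 16.37×67 + 15.44×24 = 103.7 + 1096.79 + 370.56 = 1571.05
link = 1854.44/1571.05 = 1.180383
Link Period 1→Period 2:
ΣP(Period 2)Q(Period 1) = 4.46×38 + 22.63×63 + 12.02×20 = 169.48 + 1425.69 + 240.4 = 1835.57
ΣP(Period 1)Q(Period 1) = 3.44×38 + 20.76×63 + 14.44×20 = 130.72 + 1307.88 + 288.8 = 1727.4
link = 1835.57/1727.4 = 1.062620
Chained index = 100 × 1.180383 × 1.062620 = 125.4298

125.43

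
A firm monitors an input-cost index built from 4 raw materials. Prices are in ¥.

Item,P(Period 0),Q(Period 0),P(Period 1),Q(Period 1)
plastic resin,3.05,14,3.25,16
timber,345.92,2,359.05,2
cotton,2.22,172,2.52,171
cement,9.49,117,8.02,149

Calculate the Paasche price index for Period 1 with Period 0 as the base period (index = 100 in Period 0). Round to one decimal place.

94.5

Paasche price index uses current-period quantities as weights.
ΣP(Period 1)·Q(Period 1) = 3.25×16 + 359.05×2 + 2.52×171 + 8.02×149 = 52 + 718.1 + 430.92 + 1194.98 = 2396
ΣP(Period 0)·Q(Period 1) = 3.05×16 + 345.92×2 + 2.22×171 + 9.49×149 = 48.8 + 691.84 + 379.62 + 1414.01 = 2534.27
Index = 2396 / 2534.27 × 100 = 94.5440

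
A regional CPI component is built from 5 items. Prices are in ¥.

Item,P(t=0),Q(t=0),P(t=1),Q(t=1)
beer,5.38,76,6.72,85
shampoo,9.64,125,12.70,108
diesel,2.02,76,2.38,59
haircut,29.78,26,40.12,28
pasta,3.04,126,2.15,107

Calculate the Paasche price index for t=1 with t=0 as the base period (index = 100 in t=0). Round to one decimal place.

123.8

Paasche price index uses current-period quantities as weights.
ΣP(t=1)·Q(t=1) = 6.72×85 + 12.70×108 + 2.38×59 + 40.12×28 + 2.15×107 = 571.2 + 1371.6 + 140.42 + 1123.36 + 230.05 = 3436.63
ΣP(t=0)·Q(t=1) = 5.38×85 + 9.64×108 + 2.02×59 + 29.78×28 + 3.04×107 = 457.3 + 1041.12 + 119.18 + 833.84 + 325.28 = 2776.72
Index = 3436.63 / 2776.72 × 100 = 123.7658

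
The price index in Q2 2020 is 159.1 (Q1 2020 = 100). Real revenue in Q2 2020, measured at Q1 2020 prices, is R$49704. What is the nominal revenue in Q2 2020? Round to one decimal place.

79079.1

Nominal = Real × (Index/100) = 49704 × (159.1/100)
        = 49704 × 1.591 = 79079.0640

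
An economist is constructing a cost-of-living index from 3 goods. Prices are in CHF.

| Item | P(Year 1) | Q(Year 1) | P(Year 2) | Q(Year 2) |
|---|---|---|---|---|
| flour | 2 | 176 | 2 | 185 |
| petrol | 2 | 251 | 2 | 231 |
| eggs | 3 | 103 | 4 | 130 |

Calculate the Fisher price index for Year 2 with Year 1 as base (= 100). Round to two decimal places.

109.74

Laspeyres component (base-period weights):
ΣP(Year 2)Q(Year 1) = 2×176 + 2×251 + 4×103 = 352 + 502 + 412 = 1266
ΣP(Year 1)Q(Year 1) = 2×176 + 2×251 + 3×103 = 352 + 502 + 309 = 1163
L = 1266 / 1163 × 100 = 108.8564
Paasche component (current-period weights):
ΣP(Year 2)Q(Year 2) = 2×185 + 2×231 + 4×130 = 370 + 462 + 520 = 1352
ΣP(Year 1)Q(Year 2) = 2×185 + 2×231 + 3×130 = 370 + 462 + 390 = 1222
P = 1352 / 1222 × 100 = 110.6383
Fisher = √(L × P) = √(108.8564 × 110.6383) = 109.7437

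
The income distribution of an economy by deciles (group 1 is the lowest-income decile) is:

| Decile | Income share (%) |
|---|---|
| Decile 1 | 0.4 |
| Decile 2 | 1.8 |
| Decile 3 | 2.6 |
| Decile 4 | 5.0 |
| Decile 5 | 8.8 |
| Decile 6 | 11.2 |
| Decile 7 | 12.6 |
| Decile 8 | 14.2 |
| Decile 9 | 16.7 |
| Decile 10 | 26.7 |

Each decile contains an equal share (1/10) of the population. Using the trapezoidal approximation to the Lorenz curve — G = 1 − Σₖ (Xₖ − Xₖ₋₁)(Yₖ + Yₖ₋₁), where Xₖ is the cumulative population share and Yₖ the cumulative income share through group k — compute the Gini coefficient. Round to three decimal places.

0.424

Cumulative income shares Yₖ: 0.0040, 0.0220, 0.0480, 0.0980, 0.1860, 0.2980, 0.4240, 0.5660, 0.7330, 1.0000
Σ (Xₖ−Xₖ₋₁)(Yₖ+Yₖ₋₁) = (1/10)(0.0040+0.0000) + (1/10)(0.0220+0.0040) + (1/10)(0.0480+0.0220) + (1/10)(0.0980+0.0480) + (1/10)(0.1860+0.0980) + (1/10)(0.2980+0.1860) + (1/10)(0.4240+0.2980) + (1/10)(0.5660+0.4240) + (1/10)(0.7330+0.5660) + (1/10)(1.0000+0.7330)
  = 0.0004 + 0.0026 + 0.0070 + 0.0146 + 0.0284 + 0.0484 + 0.0722 + 0.0990 + 0.1299 + 0.1733 = 0.5758
G = 1 − 0.5758 = 0.4242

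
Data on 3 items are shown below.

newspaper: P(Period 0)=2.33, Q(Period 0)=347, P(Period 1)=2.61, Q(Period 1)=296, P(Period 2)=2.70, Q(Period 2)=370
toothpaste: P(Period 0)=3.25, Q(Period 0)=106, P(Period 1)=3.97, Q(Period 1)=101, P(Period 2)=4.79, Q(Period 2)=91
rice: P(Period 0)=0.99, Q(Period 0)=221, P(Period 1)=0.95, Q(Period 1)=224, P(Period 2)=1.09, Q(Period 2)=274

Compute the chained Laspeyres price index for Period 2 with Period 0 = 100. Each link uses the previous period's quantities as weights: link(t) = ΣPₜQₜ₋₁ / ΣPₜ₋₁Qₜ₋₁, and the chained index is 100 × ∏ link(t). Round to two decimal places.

Link Period 0→Period 1:
ΣP(Period 1)Q(Period 0) = 2.61×347 + 3.97×106 + 0.95×221 = 905.67 + 420.82 + 209.95 = 1536.44
ΣP(Period 0)Q(Period 0) = 2.33×347 + 3.25×106 + 0.99×221 = 808.51 + 344.5 + 218.79 = 1371.8
link = 1536.44/1371.8 = 1.120017
Link Period 1→Period 2:
ΣP(Period 2)Q(Period 1) = 2.70×296 + 4.79×101 + 1.09×224 = 799.2 + 483.79 + 244.16 = 1527.15
ΣP(Period 1)Q(Period 1) = 2.61×296 + 3.97×101 + 0.95×224 = 772.56 + 400.97 + 212.8 = 1386.33
link = 1527.15/1386.33 = 1.101578
Chained index = 100 × 1.120017 × 1.101578 = 123.3786

123.38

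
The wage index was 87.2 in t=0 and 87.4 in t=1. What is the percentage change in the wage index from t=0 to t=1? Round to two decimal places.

Change = (87.4 − 87.2) / 87.2 × 100
       = 0.2 / 87.2 × 100 = 0.2294%

0.23%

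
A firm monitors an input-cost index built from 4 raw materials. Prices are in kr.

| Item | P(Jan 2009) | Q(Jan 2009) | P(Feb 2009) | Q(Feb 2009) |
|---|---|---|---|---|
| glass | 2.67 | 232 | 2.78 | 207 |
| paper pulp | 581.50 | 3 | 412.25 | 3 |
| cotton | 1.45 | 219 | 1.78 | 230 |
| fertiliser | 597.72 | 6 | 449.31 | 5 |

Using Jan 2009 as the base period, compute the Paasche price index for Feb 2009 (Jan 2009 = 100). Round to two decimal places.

79.51

Paasche price index uses current-period quantities as weights.
ΣP(Feb 2009)·Q(Feb 2009) = 2.78×207 + 412.25×3 + 1.78×230 + 449.31×5 = 575.46 + 1236.75 + 409.4 + 2246.55 = 4468.16
ΣP(Jan 2009)·Q(Feb 2009) = 2.67×207 + 581.50×3 + 1.45×230 + 597.72×5 = 552.69 + 1744.5 + 333.5 + 2988.6 = 5619.29
Index = 4468.16 / 5619.29 × 100 = 79.5147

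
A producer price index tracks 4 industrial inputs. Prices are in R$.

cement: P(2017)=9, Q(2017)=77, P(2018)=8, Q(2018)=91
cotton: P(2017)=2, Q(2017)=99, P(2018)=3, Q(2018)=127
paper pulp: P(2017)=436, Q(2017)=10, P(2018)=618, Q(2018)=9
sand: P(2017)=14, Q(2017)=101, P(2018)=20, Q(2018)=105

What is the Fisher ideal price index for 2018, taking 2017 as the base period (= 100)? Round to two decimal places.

Laspeyres component (base-period weights):
ΣP(2018)Q(2017) = 8×77 + 3×99 + 618×10 + 20×101 = 616 + 297 + 6180 + 2020 = 9113
ΣP(2017)Q(2017) = 9×77 + 2×99 + 436×10 + 14×101 = 693 + 198 + 4360 + 1414 = 6665
L = 9113 / 6665 × 100 = 136.7292
Paasche component (current-period weights):
ΣP(2018)Q(2018) = 8×91 + 3×127 + 618×9 + 20×105 = 728 + 381 + 5562 + 2100 = 8771
ΣP(2017)Q(2018) = 9×91 + 2×127 + 436×9 + 14×105 = 819 + 254 + 3924 + 1470 = 6467
P = 8771 / 6467 × 100 = 135.6270
Fisher = √(L × P) = √(136.7292 × 135.6270) = 136.1770

136.18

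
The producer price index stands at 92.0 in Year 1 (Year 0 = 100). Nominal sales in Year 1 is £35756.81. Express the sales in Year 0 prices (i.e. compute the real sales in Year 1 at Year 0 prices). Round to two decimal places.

Real = Nominal ÷ (Index/100) = 35756.81 ÷ (92.0/100)
     = 35756.81 ÷ 0.920 = 38866.0978

38866.10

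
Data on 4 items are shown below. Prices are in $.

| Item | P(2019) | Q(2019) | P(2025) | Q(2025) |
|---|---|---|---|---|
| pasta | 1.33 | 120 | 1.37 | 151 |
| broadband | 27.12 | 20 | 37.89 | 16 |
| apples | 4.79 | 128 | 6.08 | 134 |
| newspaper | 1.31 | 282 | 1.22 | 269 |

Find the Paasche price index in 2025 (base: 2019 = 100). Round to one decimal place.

120.1

Paasche price index uses current-period quantities as weights.
ΣP(2025)·Q(2025) = 1.37×151 + 37.89×16 + 6.08×134 + 1.22×269 = 206.87 + 606.24 + 814.72 + 328.18 = 1956.01
ΣP(2019)·Q(2025) = 1.33×151 + 27.12×16 + 4.79×134 + 1.31×269 = 200.83 + 433.92 + 641.86 + 352.39 = 1629
Index = 1956.01 / 1629 × 100 = 120.0743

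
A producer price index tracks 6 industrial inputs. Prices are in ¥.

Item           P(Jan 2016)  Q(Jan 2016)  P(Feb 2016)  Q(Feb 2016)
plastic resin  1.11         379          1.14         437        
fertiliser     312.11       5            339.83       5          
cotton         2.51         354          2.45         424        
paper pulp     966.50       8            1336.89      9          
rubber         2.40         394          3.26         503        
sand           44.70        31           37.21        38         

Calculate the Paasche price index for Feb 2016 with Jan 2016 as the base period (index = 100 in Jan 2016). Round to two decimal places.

124.52

Paasche price index uses current-period quantities as weights.
ΣP(Feb 2016)·Q(Feb 2016) = 1.14×437 + 339.83×5 + 2.45×424 + 1336.89×9 + 3.26×503 + 37.21×38 = 498.18 + 1699.15 + 1038.8 + 12032.01 + 1639.78 + 1413.98 = 18321.9
ΣP(Jan 2016)·Q(Feb 2016) = 1.11×437 + 312.11×5 + 2.51×424 + 966.50×9 + 2.40×503 + 44.70×38 = 485.07 + 1560.55 + 1064.24 + 8698.5 + 1207.2 + 1698.6 = 14714.16
Index = 18321.9 / 14714.16 × 100 = 124.5188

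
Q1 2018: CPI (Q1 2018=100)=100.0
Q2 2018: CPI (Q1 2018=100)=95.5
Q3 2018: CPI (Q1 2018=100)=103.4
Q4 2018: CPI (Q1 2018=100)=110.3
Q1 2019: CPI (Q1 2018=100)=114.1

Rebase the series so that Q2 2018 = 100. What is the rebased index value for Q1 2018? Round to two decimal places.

Rebased(Q1 2018) = 100.0 / 95.5 × 100 = 104.7120

104.71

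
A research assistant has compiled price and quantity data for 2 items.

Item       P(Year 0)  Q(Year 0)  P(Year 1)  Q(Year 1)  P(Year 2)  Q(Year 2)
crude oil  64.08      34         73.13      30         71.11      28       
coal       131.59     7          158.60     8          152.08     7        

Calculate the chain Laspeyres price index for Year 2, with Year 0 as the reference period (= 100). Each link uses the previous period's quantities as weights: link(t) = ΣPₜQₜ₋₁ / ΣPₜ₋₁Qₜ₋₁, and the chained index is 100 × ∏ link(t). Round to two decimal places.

Link Year 0→Year 1:
ΣP(Year 1)Q(Year 0) = 73.13×34 + 158.60×7 = 2486.42 + 1110.2 = 3596.62
ΣP(Year 0)Q(Year 0) = 64.08×34 + 131.59×7 = 2178.72 + 921.13 = 3099.85
link = 3596.62/3099.85 = 1.160256
Link Year 1→Year 2:
ΣP(Year 2)Q(Year 1) = 71.11×30 + 152.08×8 = 2133.3 + 1216.64 = 3349.94
ΣP(Year 1)Q(Year 1) = 73.13×30 + 158.60×8 = 2193.9 + 1268.8 = 3462.7
link = 3349.94/3462.7 = 0.967436
Chained index = 100 × 1.160256 × 0.967436 = 112.2473

112.25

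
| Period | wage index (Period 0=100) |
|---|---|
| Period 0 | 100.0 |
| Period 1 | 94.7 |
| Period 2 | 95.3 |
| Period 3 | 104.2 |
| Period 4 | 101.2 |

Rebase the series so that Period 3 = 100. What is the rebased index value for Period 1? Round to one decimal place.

90.9

Rebased(Period 1) = 94.7 / 104.2 × 100 = 90.8829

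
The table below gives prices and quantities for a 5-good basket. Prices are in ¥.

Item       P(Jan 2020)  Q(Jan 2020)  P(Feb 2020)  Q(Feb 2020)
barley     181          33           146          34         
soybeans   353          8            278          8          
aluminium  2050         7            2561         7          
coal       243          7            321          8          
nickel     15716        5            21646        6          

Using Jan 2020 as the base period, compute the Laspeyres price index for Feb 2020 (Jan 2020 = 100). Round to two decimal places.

130.96

Laspeyres price index uses base-period quantities as weights.
ΣP(Feb 2020)·Q(Jan 2020) = 146×33 + 278×8 + 2561×7 + 321×7 + 21646×5 = 4818 + 2224 + 17927 + 2247 + 108230 = 135446
ΣP(Jan 2020)·Q(Jan 2020) = 181×33 + 353×8 + 2050×7 + 243×7 + 15716×5 = 5973 + 2824 + 14350 + 1701 + 78580 = 103428
Index = 135446 / 103428 × 100 = 130.9568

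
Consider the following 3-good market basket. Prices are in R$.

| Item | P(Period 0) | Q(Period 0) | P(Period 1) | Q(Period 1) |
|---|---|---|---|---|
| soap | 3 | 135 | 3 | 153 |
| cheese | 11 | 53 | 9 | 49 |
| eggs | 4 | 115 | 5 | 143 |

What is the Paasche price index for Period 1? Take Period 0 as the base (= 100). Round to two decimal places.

102.87

Paasche price index uses current-period quantities as weights.
ΣP(Period 1)·Q(Period 1) = 3×153 + 9×49 + 5×143 = 459 + 441 + 715 = 1615
ΣP(Period 0)·Q(Period 1) = 3×153 + 11×49 + 4×143 = 459 + 539 + 572 = 1570
Index = 1615 / 1570 × 100 = 102.8662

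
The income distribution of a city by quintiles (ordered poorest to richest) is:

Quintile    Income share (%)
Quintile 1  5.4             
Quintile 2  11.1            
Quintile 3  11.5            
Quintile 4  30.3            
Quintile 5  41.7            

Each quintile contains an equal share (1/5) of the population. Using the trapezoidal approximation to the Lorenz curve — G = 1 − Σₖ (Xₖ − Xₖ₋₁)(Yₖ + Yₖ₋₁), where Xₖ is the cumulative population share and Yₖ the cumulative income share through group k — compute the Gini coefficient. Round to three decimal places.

Cumulative income shares Yₖ: 0.0540, 0.1650, 0.2800, 0.5830, 1.0000
Σ (Xₖ−Xₖ₋₁)(Yₖ+Yₖ₋₁) = (1/5)(0.0540+0.0000) + (1/5)(0.1650+0.0540) + (1/5)(0.2800+0.1650) + (1/5)(0.5830+0.2800) + (1/5)(1.0000+0.5830)
  = 0.0108 + 0.0438 + 0.0890 + 0.1726 + 0.3166 = 0.6328
G = 1 − 0.6328 = 0.3672

0.367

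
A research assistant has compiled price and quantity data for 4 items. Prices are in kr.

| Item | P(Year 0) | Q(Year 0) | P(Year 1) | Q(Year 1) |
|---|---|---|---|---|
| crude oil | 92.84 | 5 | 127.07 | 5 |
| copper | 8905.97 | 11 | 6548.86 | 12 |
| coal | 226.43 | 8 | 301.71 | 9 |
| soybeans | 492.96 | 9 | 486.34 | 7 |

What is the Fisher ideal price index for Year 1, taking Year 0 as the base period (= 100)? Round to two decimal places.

Laspeyres component (base-period weights):
ΣP(Year 1)Q(Year 0) = 127.07×5 + 6548.86×11 + 301.71×8 + 486.34×9 = 635.35 + 72037.46 + 2413.68 + 4377.06 = 79463.55
ΣP(Year 0)Q(Year 0) = 92.84×5 + 8905.97×11 + 226.43×8 + 492.96×9 = 464.2 + 97965.67 + 1811.44 + 4436.64 = 104677.95
L = 79463.55 / 104677.95 × 100 = 75.9124
Paasche component (current-period weights):
ΣP(Year 1)Q(Year 1) = 127.07×5 + 6548.86×12 + 301.71×9 + 486.34×7 = 635.35 + 78586.32 + 2715.39 + 3404.38 = 85341.44
ΣP(Year 0)Q(Year 1) = 92.84×5 + 8905.97×12 + 226.43×9 + 492.96×7 = 464.2 + 106871.64 + 2037.87 + 3450.72 = 112824.43
P = 85341.44 / 112824.43 × 100 = 75.6409
Fisher = √(L × P) = √(75.9124 × 75.6409) = 75.7765

75.78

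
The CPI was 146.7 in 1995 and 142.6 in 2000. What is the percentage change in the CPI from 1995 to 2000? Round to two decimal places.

Change = (142.6 − 146.7) / 146.7 × 100
       = -4.1 / 146.7 × 100 = -2.7948%

-2.79%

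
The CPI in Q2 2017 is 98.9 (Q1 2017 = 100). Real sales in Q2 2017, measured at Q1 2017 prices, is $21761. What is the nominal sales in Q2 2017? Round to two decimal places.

Nominal = Real × (Index/100) = 21761 × (98.9/100)
        = 21761 × 0.989 = 21521.6290

21521.63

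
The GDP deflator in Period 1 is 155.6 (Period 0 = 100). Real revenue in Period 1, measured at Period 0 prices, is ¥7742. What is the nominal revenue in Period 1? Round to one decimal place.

12046.6

Nominal = Real × (Index/100) = 7742 × (155.6/100)
        = 7742 × 1.556 = 12046.5520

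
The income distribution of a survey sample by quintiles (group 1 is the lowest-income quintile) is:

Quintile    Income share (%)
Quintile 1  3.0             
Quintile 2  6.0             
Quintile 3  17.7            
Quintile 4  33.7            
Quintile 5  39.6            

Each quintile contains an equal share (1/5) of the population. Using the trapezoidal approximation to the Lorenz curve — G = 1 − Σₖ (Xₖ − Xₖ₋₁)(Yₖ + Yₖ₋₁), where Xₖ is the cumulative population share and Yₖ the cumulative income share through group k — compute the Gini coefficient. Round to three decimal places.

0.404

Cumulative income shares Yₖ: 0.0300, 0.0900, 0.2670, 0.6040, 1.0000
Σ (Xₖ−Xₖ₋₁)(Yₖ+Yₖ₋₁) = (1/5)(0.0300+0.0000) + (1/5)(0.0900+0.0300) + (1/5)(0.2670+0.0900) + (1/5)(0.6040+0.2670) + (1/5)(1.0000+0.6040)
  = 0.0060 + 0.0240 + 0.0714 + 0.1742 + 0.3208 = 0.5964
G = 1 − 0.5964 = 0.4036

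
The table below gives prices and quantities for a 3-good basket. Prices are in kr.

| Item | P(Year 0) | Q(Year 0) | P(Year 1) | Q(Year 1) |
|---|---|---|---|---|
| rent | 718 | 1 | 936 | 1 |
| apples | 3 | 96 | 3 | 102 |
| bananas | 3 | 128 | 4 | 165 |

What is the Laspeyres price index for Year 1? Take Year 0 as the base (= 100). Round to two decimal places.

124.89

Laspeyres price index uses base-period quantities as weights.
ΣP(Year 1)·Q(Year 0) = 936×1 + 3×96 + 4×128 = 936 + 288 + 512 = 1736
ΣP(Year 0)·Q(Year 0) = 718×1 + 3×96 + 3×128 = 718 + 288 + 384 = 1390
Index = 1736 / 1390 × 100 = 124.8921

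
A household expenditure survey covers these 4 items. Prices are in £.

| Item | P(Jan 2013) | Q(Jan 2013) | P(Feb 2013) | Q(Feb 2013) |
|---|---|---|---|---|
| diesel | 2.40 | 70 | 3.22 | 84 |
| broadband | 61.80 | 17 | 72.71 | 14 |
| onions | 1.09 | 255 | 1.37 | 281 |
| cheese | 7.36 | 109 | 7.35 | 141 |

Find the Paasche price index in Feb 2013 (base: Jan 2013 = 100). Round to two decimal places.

112.40

Paasche price index uses current-period quantities as weights.
ΣP(Feb 2013)·Q(Feb 2013) = 3.22×84 + 72.71×14 + 1.37×281 + 7.35×141 = 270.48 + 1017.94 + 384.97 + 1036.35 = 2709.74
ΣP(Jan 2013)·Q(Feb 2013) = 2.40×84 + 61.80×14 + 1.09×281 + 7.36×141 = 201.6 + 865.2 + 306.29 + 1037.76 = 2410.85
Index = 2709.74 / 2410.85 × 100 = 112.3977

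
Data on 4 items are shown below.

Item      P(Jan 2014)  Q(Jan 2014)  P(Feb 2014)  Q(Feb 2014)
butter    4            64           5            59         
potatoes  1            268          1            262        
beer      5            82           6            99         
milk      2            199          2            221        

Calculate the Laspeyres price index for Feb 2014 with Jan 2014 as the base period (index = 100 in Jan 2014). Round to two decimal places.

110.96

Laspeyres price index uses base-period quantities as weights.
ΣP(Feb 2014)·Q(Jan 2014) = 5×64 + 1×268 + 6×82 + 2×199 = 320 + 268 + 492 + 398 = 1478
ΣP(Jan 2014)·Q(Jan 2014) = 4×64 + 1×268 + 5×82 + 2×199 = 256 + 268 + 410 + 398 = 1332
Index = 1478 / 1332 × 100 = 110.9610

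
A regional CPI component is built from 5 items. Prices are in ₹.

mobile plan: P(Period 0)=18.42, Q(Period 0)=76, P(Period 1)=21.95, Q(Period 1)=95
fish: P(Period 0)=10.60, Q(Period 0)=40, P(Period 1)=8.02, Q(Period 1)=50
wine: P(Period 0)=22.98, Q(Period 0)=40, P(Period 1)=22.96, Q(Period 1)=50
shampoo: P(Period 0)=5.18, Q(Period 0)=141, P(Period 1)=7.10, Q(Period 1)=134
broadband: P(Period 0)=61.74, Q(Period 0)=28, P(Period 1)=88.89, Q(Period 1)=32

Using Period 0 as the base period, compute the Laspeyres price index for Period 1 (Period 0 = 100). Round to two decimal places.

122.97

Laspeyres price index uses base-period quantities as weights.
ΣP(Period 1)·Q(Period 0) = 21.95×76 + 8.02×40 + 22.96×40 + 7.10×141 + 88.89×28 = 1668.2 + 320.8 + 918.4 + 1001.1 + 2488.92 = 6397.42
ΣP(Period 0)·Q(Period 0) = 18.42×76 + 10.60×40 + 22.98×40 + 5.18×141 + 61.74×28 = 1399.92 + 424 + 919.2 + 730.38 + 1728.72 = 5202.22
Index = 6397.42 / 5202.22 × 100 = 122.9748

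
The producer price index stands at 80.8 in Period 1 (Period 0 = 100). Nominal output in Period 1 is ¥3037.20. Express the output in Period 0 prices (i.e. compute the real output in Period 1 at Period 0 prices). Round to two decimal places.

Real = Nominal ÷ (Index/100) = 3037.20 ÷ (80.8/100)
     = 3037.20 ÷ 0.808 = 3758.9109

3758.91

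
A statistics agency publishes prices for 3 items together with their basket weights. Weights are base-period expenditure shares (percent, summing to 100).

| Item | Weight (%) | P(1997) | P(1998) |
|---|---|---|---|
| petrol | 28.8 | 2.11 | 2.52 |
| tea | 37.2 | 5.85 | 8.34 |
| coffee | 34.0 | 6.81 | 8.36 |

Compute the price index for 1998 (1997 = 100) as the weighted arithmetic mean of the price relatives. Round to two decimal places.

petrol: 28.8 × (2.52/2.11) = 28.8 × 1.194313 = 34.3962
tea: 37.2 × (8.34/5.85) = 37.2 × 1.425641 = 53.0338
coffee: 34.0 × (8.36/6.81) = 34.0 × 1.227606 = 41.7386
Index = Σ wᵢ·(p₁ᵢ/p₀ᵢ) = 34.3962 + 53.0338 + 41.7386 = 129.1687

129.17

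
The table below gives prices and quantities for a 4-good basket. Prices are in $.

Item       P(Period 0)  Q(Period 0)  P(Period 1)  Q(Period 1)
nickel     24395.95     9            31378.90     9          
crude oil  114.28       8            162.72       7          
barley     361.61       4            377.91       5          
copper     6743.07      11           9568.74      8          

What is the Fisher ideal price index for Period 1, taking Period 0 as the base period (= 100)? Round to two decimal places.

Laspeyres component (base-period weights):
ΣP(Period 1)Q(Period 0) = 31378.90×9 + 162.72×8 + 377.91×4 + 9568.74×11 = 282410.1 + 1301.76 + 1511.64 + 105256.14 = 390479.64
ΣP(Period 0)Q(Period 0) = 24395.95×9 + 114.28×8 + 361.61×4 + 6743.07×11 = 219563.55 + 914.24 + 1446.44 + 74173.77 = 296098
L = 390479.64 / 296098 × 100 = 131.8751
Paasche component (current-period weights):
ΣP(Period 1)Q(Period 1) = 31378.90×9 + 162.72×7 + 377.91×5 + 9568.74×8 = 282410.1 + 1139.04 + 1889.55 + 76549.92 = 361988.61
ΣP(Period 0)Q(Period 1) = 24395.95×9 + 114.28×7 + 361.61×5 + 6743.07×8 = 219563.55 + 799.96 + 1808.05 + 53944.56 = 276116.12
P = 361988.61 / 276116.12 × 100 = 131.1001
Fisher = √(L × P) = √(131.8751 × 131.1001) = 131.4871

131.49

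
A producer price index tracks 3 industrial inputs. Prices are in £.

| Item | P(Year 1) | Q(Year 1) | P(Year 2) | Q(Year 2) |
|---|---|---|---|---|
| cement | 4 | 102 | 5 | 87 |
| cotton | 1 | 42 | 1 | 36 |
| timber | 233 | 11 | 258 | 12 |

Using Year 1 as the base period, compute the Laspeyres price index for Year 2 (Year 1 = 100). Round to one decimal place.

112.5

Laspeyres price index uses base-period quantities as weights.
ΣP(Year 2)·Q(Year 1) = 5×102 + 1×42 + 258×11 = 510 + 42 + 2838 = 3390
ΣP(Year 1)·Q(Year 1) = 4×102 + 1×42 + 233×11 = 408 + 42 + 2563 = 3013
Index = 3390 / 3013 × 100 = 112.5124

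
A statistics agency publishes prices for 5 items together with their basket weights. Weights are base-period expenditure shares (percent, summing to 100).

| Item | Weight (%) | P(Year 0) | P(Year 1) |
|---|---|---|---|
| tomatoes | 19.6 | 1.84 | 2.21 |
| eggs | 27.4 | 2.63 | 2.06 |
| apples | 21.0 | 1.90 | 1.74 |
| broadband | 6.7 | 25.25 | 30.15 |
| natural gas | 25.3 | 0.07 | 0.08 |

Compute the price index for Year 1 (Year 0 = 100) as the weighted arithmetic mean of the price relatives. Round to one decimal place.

101.1

tomatoes: 19.6 × (2.21/1.84) = 19.6 × 1.201087 = 23.5413
eggs: 27.4 × (2.06/2.63) = 27.4 × 0.783270 = 21.4616
apples: 21.0 × (1.74/1.90) = 21.0 × 0.915789 = 19.2316
broadband: 6.7 × (30.15/25.25) = 6.7 × 1.194059 = 8.0002
natural gas: 25.3 × (0.08/0.07) = 25.3 × 1.142857 = 28.9143
Index = Σ wᵢ·(p₁ᵢ/p₀ᵢ) = 23.5413 + 21.4616 + 19.2316 + 8.0002 + 28.9143 = 101.1490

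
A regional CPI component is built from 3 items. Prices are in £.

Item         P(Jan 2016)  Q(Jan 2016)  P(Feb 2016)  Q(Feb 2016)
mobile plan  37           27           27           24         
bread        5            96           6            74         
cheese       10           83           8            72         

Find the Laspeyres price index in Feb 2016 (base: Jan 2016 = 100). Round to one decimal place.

85.3

Laspeyres price index uses base-period quantities as weights.
ΣP(Feb 2016)·Q(Jan 2016) = 27×27 + 6×96 + 8×83 = 729 + 576 + 664 = 1969
ΣP(Jan 2016)·Q(Jan 2016) = 37×27 + 5×96 + 10×83 = 999 + 480 + 830 = 2309
Index = 1969 / 2309 × 100 = 85.2750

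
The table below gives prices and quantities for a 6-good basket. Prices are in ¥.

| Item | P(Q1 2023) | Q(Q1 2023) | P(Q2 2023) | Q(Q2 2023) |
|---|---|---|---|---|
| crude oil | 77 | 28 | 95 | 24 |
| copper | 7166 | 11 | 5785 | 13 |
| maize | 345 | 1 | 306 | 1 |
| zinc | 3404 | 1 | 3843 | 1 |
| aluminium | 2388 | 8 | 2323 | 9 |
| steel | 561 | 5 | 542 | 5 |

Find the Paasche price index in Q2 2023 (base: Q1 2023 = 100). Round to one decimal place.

Paasche price index uses current-period quantities as weights.
ΣP(Q2 2023)·Q(Q2 2023) = 95×24 + 5785×13 + 306×1 + 3843×1 + 2323×9 + 542×5 = 2280 + 75205 + 306 + 3843 + 20907 + 2710 = 105251
ΣP(Q1 2023)·Q(Q2 2023) = 77×24 + 7166×13 + 345×1 + 3404×1 + 2388×9 + 561×5 = 1848 + 93158 + 345 + 3404 + 21492 + 2805 = 123052
Index = 105251 / 123052 × 100 = 85.5338

85.5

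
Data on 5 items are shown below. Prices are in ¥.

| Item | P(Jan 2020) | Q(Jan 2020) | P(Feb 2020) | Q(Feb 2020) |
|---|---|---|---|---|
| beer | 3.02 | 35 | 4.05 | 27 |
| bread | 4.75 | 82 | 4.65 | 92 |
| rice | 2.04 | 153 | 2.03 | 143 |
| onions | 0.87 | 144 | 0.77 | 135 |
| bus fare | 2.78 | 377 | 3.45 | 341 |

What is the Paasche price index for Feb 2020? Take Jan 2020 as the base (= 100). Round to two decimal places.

Paasche price index uses current-period quantities as weights.
ΣP(Feb 2020)·Q(Feb 2020) = 4.05×27 + 4.65×92 + 2.03×143 + 0.77×135 + 3.45×341 = 109.35 + 427.8 + 290.29 + 103.95 + 1176.45 = 2107.84
ΣP(Jan 2020)·Q(Feb 2020) = 3.02×27 + 4.75×92 + 2.04×143 + 0.87×135 + 2.78×341 = 81.54 + 437 + 291.72 + 117.45 + 947.98 = 1875.69
Index = 2107.84 / 1875.69 × 100 = 112.3768

112.38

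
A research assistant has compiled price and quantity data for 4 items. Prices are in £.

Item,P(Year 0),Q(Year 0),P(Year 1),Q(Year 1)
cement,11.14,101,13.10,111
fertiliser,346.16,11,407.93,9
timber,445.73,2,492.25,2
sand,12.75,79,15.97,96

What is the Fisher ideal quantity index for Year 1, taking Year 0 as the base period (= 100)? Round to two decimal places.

Laspeyres component (base-period weights):
ΣP(Year 0)Q(Year 1) = 11.14×111 + 346.16×9 + 445.73×2 + 12.75×96 = 1236.54 + 3115.44 + 891.46 + 1224 = 6467.44
ΣP(Year 0)Q(Year 0) = 11.14×101 + 346.16×11 + 445.73×2 + 12.75×79 = 1125.14 + 3807.76 + 891.46 + 1007.25 = 6831.61
L = 6467.44 / 6831.61 × 100 = 94.6693
Paasche component (current-period weights):
ΣP(Year 1)Q(Year 1) = 13.10×111 + 407.93×9 + 492.25×2 + 15.97×96 = 1454.1 + 3671.37 + 984.5 + 1533.12 = 7643.09
ΣP(Year 1)Q(Year 0) = 13.10×101 + 407.93×11 + 492.25×2 + 15.97×79 = 1323.1 + 4487.23 + 984.5 + 1261.63 = 8056.46
P = 7643.09 / 8056.46 × 100 = 94.8691
Fisher = √(L × P) = √(94.6693 × 94.8691) = 94.7692

94.77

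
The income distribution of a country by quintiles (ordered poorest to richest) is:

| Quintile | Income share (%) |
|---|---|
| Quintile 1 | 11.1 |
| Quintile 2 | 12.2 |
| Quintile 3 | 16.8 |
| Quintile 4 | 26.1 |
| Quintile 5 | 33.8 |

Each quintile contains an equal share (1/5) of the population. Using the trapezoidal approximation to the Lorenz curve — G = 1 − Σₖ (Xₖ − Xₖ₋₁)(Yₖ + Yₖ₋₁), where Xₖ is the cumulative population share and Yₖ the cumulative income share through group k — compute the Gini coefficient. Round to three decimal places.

0.237

Cumulative income shares Yₖ: 0.1110, 0.2330, 0.4010, 0.6620, 1.0000
Σ (Xₖ−Xₖ₋₁)(Yₖ+Yₖ₋₁) = (1/5)(0.1110+0.0000) + (1/5)(0.2330+0.1110) + (1/5)(0.4010+0.2330) + (1/5)(0.6620+0.4010) + (1/5)(1.0000+0.6620)
  = 0.0222 + 0.0688 + 0.1268 + 0.2126 + 0.3324 = 0.7628
G = 1 − 0.7628 = 0.2372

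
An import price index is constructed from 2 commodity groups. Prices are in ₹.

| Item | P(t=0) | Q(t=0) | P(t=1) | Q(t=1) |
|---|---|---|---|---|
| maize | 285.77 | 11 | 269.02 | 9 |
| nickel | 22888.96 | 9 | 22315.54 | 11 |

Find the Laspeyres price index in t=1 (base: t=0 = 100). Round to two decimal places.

Laspeyres price index uses base-period quantities as weights.
ΣP(t=1)·Q(t=0) = 269.02×11 + 22315.54×9 = 2959.22 + 200839.86 = 203799.08
ΣP(t=0)·Q(t=0) = 285.77×11 + 22888.96×9 = 3143.47 + 206000.64 = 209144.11
Index = 203799.08 / 209144.11 × 100 = 97.4443

97.44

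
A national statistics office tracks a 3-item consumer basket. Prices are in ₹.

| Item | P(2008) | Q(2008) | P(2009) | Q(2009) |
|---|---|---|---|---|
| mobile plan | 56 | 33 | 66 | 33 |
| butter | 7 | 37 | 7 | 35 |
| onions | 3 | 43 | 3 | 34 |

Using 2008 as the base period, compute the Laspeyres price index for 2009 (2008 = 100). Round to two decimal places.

114.76

Laspeyres price index uses base-period quantities as weights.
ΣP(2009)·Q(2008) = 66×33 + 7×37 + 3×43 = 2178 + 259 + 129 = 2566
ΣP(2008)·Q(2008) = 56×33 + 7×37 + 3×43 = 1848 + 259 + 129 = 2236
Index = 2566 / 2236 × 100 = 114.7585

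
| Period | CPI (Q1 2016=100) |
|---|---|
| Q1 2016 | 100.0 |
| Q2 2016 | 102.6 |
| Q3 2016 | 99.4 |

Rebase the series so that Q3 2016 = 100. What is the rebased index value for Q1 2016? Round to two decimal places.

100.60

Rebased(Q1 2016) = 100.0 / 99.4 × 100 = 100.6036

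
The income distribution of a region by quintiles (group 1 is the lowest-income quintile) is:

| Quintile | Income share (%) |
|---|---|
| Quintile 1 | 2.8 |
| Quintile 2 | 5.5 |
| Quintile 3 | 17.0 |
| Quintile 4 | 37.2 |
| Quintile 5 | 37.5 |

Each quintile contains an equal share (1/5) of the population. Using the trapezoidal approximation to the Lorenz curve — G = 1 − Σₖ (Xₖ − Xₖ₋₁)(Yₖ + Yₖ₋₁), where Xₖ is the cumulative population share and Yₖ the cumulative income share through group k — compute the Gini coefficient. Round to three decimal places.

Cumulative income shares Yₖ: 0.0280, 0.0830, 0.2530, 0.6250, 1.0000
Σ (Xₖ−Xₖ₋₁)(Yₖ+Yₖ₋₁) = (1/5)(0.0280+0.0000) + (1/5)(0.0830+0.0280) + (1/5)(0.2530+0.0830) + (1/5)(0.6250+0.2530) + (1/5)(1.0000+0.6250)
  = 0.0056 + 0.0222 + 0.0672 + 0.1756 + 0.3250 = 0.5956
G = 1 − 0.5956 = 0.4044

0.404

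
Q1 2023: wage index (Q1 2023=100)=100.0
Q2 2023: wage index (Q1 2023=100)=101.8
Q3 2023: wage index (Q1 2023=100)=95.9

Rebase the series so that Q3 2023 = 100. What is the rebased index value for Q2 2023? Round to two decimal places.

Rebased(Q2 2023) = 101.8 / 95.9 × 100 = 106.1522

106.15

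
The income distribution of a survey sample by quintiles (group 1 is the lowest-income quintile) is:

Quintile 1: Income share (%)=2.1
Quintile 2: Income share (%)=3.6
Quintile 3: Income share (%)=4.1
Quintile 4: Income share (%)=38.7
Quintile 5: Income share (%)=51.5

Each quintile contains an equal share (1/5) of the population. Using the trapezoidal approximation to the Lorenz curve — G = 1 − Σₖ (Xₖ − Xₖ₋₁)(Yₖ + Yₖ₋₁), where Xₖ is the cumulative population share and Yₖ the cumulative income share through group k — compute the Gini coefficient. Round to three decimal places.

Cumulative income shares Yₖ: 0.0210, 0.0570, 0.0980, 0.4850, 1.0000
Σ (Xₖ−Xₖ₋₁)(Yₖ+Yₖ₋₁) = (1/5)(0.0210+0.0000) + (1/5)(0.0570+0.0210) + (1/5)(0.0980+0.0570) + (1/5)(0.4850+0.0980) + (1/5)(1.0000+0.4850)
  = 0.0042 + 0.0156 + 0.0310 + 0.1166 + 0.2970 = 0.4644
G = 1 − 0.4644 = 0.5356

0.536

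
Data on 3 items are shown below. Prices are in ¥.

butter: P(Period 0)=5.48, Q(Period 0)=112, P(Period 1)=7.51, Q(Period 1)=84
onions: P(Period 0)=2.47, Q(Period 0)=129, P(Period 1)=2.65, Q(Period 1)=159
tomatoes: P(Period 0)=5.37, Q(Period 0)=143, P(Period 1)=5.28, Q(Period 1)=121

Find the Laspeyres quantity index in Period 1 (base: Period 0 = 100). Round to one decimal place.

Laspeyres quantity index uses base-period prices as weights.
ΣP(Period 0)·Q(Period 1) = 5.48×84 + 2.47×159 + 5.37×121 = 460.32 + 392.73 + 649.77 = 1502.82
ΣP(Period 0)·Q(Period 0) = 5.48×112 + 2.47×129 + 5.37×143 = 613.76 + 318.63 + 767.91 = 1700.3
Index = 1502.82 / 1700.3 × 100 = 88.3856

88.4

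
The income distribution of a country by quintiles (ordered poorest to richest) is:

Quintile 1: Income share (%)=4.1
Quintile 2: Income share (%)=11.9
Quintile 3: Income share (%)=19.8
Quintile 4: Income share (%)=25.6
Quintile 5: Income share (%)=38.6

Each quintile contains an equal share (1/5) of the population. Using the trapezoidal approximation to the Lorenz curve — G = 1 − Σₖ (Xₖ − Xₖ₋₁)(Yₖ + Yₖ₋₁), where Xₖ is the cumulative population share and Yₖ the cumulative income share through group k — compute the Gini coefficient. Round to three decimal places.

0.331

Cumulative income shares Yₖ: 0.0410, 0.1600, 0.3580, 0.6140, 1.0000
Σ (Xₖ−Xₖ₋₁)(Yₖ+Yₖ₋₁) = (1/5)(0.0410+0.0000) + (1/5)(0.1600+0.0410) + (1/5)(0.3580+0.1600) + (1/5)(0.6140+0.3580) + (1/5)(1.0000+0.6140)
  = 0.0082 + 0.0402 + 0.1036 + 0.1944 + 0.3228 = 0.6692
G = 1 − 0.6692 = 0.3308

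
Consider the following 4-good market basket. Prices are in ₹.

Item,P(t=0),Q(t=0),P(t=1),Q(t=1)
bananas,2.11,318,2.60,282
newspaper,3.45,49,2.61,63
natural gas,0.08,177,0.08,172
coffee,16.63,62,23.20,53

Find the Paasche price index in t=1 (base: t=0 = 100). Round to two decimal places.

125.39

Paasche price index uses current-period quantities as weights.
ΣP(t=1)·Q(t=1) = 2.60×282 + 2.61×63 + 0.08×172 + 23.20×53 = 733.2 + 164.43 + 13.76 + 1229.6 = 2140.99
ΣP(t=0)·Q(t=1) = 2.11×282 + 3.45×63 + 0.08×172 + 16.63×53 = 595.02 + 217.35 + 13.76 + 881.39 = 1707.52
Index = 2140.99 / 1707.52 × 100 = 125.3859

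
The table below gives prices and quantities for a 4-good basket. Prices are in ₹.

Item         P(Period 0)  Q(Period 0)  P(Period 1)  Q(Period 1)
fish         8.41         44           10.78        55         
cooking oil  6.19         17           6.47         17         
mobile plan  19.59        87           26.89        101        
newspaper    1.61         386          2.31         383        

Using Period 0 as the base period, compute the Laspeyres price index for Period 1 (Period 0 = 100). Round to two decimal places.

Laspeyres price index uses base-period quantities as weights.
ΣP(Period 1)·Q(Period 0) = 10.78×44 + 6.47×17 + 26.89×87 + 2.31×386 = 474.32 + 109.99 + 2339.43 + 891.66 = 3815.4
ΣP(Period 0)·Q(Period 0) = 8.41×44 + 6.19×17 + 19.59×87 + 1.61×386 = 370.04 + 105.23 + 1704.33 + 621.46 = 2801.06
Index = 3815.4 / 2801.06 × 100 = 136.2127

136.21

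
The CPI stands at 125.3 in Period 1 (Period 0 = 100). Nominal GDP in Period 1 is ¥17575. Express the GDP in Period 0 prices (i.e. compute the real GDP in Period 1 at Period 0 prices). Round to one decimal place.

Real = Nominal ÷ (Index/100) = 17575 ÷ (125.3/100)
     = 17575 ÷ 1.253 = 14026.3368

14026.3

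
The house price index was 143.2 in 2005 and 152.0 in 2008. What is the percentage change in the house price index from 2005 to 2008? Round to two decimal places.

6.15%

Change = (152.0 − 143.2) / 143.2 × 100
       = 8.8 / 143.2 × 100 = 6.1453%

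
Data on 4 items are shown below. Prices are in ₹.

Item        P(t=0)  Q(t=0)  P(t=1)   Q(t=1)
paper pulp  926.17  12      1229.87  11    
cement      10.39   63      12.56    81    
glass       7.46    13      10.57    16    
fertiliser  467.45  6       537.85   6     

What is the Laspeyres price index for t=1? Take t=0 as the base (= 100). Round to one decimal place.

Laspeyres price index uses base-period quantities as weights.
ΣP(t=1)·Q(t=0) = 1229.87×12 + 12.56×63 + 10.57×13 + 537.85×6 = 14758.44 + 791.28 + 137.41 + 3227.1 = 18914.23
ΣP(t=0)·Q(t=0) = 926.17×12 + 10.39×63 + 7.46×13 + 467.45×6 = 11114.04 + 654.57 + 96.98 + 2804.7 = 14670.29
Index = 18914.23 / 14670.29 × 100 = 128.9288

128.9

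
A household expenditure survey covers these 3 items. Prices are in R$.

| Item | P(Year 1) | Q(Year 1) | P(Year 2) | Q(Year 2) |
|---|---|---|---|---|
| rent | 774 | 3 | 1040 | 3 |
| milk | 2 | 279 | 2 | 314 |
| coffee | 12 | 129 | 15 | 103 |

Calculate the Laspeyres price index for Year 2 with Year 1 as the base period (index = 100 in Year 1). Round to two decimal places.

126.76

Laspeyres price index uses base-period quantities as weights.
ΣP(Year 2)·Q(Year 1) = 1040×3 + 2×279 + 15×129 = 3120 + 558 + 1935 = 5613
ΣP(Year 1)·Q(Year 1) = 774×3 + 2×279 + 12×129 = 2322 + 558 + 1548 = 4428
Index = 5613 / 4428 × 100 = 126.7615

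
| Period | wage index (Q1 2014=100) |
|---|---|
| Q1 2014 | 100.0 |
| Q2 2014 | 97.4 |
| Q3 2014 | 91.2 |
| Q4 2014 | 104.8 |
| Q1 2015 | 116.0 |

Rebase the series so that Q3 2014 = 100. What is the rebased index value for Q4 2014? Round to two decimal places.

Rebased(Q4 2014) = 104.8 / 91.2 × 100 = 114.9123

114.91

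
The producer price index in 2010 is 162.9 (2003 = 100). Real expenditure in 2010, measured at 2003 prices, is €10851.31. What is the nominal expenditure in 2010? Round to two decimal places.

Nominal = Real × (Index/100) = 10851.31 × (162.9/100)
        = 10851.31 × 1.629 = 17676.7840

17676.78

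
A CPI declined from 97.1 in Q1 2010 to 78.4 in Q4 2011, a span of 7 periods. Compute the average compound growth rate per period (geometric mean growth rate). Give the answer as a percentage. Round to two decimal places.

-3.01%

Growth factor = (78.4/97.1)^(1/7) = (0.807415)^(1/7) = 0.969903
Growth rate = 0.969903 − 1 = -0.030097 = -3.0097%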